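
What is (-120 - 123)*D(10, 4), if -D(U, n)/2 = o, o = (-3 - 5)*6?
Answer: -23328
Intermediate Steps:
o = -48 (o = -8*6 = -48)
D(U, n) = 96 (D(U, n) = -2*(-48) = 96)
(-120 - 123)*D(10, 4) = (-120 - 123)*96 = -243*96 = -23328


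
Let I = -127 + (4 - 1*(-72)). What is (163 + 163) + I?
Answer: 275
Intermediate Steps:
I = -51 (I = -127 + (4 + 72) = -127 + 76 = -51)
(163 + 163) + I = (163 + 163) - 51 = 326 - 51 = 275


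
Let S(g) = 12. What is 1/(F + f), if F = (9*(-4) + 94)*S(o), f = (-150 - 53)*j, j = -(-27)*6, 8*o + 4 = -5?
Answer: -1/32190 ≈ -3.1066e-5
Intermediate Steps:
o = -9/8 (o = -1/2 + (1/8)*(-5) = -1/2 - 5/8 = -9/8 ≈ -1.1250)
j = 162 (j = -9*(-18) = 162)
f = -32886 (f = (-150 - 53)*162 = -203*162 = -32886)
F = 696 (F = (9*(-4) + 94)*12 = (-36 + 94)*12 = 58*12 = 696)
1/(F + f) = 1/(696 - 32886) = 1/(-32190) = -1/32190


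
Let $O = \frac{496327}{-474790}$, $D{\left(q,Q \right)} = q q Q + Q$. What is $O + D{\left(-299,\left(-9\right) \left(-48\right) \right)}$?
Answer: $\frac{18337179354233}{474790} \approx 3.8622 \cdot 10^{7}$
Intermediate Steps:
$D{\left(q,Q \right)} = Q + Q q^{2}$ ($D{\left(q,Q \right)} = q^{2} Q + Q = Q q^{2} + Q = Q + Q q^{2}$)
$O = - \frac{496327}{474790}$ ($O = 496327 \left(- \frac{1}{474790}\right) = - \frac{496327}{474790} \approx -1.0454$)
$O + D{\left(-299,\left(-9\right) \left(-48\right) \right)} = - \frac{496327}{474790} + \left(-9\right) \left(-48\right) \left(1 + \left(-299\right)^{2}\right) = - \frac{496327}{474790} + 432 \left(1 + 89401\right) = - \frac{496327}{474790} + 432 \cdot 89402 = - \frac{496327}{474790} + 38621664 = \frac{18337179354233}{474790}$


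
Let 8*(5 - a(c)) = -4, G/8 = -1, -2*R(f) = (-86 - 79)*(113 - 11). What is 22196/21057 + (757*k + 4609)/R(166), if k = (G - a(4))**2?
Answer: 4251897611/236259540 ≈ 17.997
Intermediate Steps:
R(f) = 8415 (R(f) = -(-86 - 79)*(113 - 11)/2 = -(-165)*102/2 = -1/2*(-16830) = 8415)
G = -8 (G = 8*(-1) = -8)
a(c) = 11/2 (a(c) = 5 - 1/8*(-4) = 5 + 1/2 = 11/2)
k = 729/4 (k = (-8 - 1*11/2)**2 = (-8 - 11/2)**2 = (-27/2)**2 = 729/4 ≈ 182.25)
22196/21057 + (757*k + 4609)/R(166) = 22196/21057 + (757*(729/4) + 4609)/8415 = 22196*(1/21057) + (551853/4 + 4609)*(1/8415) = 22196/21057 + (570289/4)*(1/8415) = 22196/21057 + 570289/33660 = 4251897611/236259540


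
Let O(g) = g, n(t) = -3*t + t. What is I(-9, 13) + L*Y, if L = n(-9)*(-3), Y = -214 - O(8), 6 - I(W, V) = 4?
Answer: 11990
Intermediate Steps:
n(t) = -2*t
I(W, V) = 2 (I(W, V) = 6 - 1*4 = 6 - 4 = 2)
Y = -222 (Y = -214 - 1*8 = -214 - 8 = -222)
L = -54 (L = -2*(-9)*(-3) = 18*(-3) = -54)
I(-9, 13) + L*Y = 2 - 54*(-222) = 2 + 11988 = 11990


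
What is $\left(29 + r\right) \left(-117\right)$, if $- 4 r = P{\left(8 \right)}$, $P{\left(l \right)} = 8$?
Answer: $-3159$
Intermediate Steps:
$r = -2$ ($r = \left(- \frac{1}{4}\right) 8 = -2$)
$\left(29 + r\right) \left(-117\right) = \left(29 - 2\right) \left(-117\right) = 27 \left(-117\right) = -3159$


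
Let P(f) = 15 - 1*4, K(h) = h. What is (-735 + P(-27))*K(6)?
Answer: -4344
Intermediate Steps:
P(f) = 11 (P(f) = 15 - 4 = 11)
(-735 + P(-27))*K(6) = (-735 + 11)*6 = -724*6 = -4344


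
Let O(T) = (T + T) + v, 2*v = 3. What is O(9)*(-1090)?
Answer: -21255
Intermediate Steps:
v = 3/2 (v = (½)*3 = 3/2 ≈ 1.5000)
O(T) = 3/2 + 2*T (O(T) = (T + T) + 3/2 = 2*T + 3/2 = 3/2 + 2*T)
O(9)*(-1090) = (3/2 + 2*9)*(-1090) = (3/2 + 18)*(-1090) = (39/2)*(-1090) = -21255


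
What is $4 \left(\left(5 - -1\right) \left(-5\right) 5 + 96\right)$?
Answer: $-216$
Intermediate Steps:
$4 \left(\left(5 - -1\right) \left(-5\right) 5 + 96\right) = 4 \left(\left(5 + 1\right) \left(-5\right) 5 + 96\right) = 4 \left(6 \left(-5\right) 5 + 96\right) = 4 \left(\left(-30\right) 5 + 96\right) = 4 \left(-150 + 96\right) = 4 \left(-54\right) = -216$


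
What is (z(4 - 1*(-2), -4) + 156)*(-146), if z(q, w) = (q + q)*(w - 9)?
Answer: 0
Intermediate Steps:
z(q, w) = 2*q*(-9 + w) (z(q, w) = (2*q)*(-9 + w) = 2*q*(-9 + w))
(z(4 - 1*(-2), -4) + 156)*(-146) = (2*(4 - 1*(-2))*(-9 - 4) + 156)*(-146) = (2*(4 + 2)*(-13) + 156)*(-146) = (2*6*(-13) + 156)*(-146) = (-156 + 156)*(-146) = 0*(-146) = 0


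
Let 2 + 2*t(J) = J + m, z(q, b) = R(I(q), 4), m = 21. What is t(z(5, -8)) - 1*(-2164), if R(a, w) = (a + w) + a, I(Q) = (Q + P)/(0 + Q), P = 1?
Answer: 21767/10 ≈ 2176.7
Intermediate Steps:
I(Q) = (1 + Q)/Q (I(Q) = (Q + 1)/(0 + Q) = (1 + Q)/Q)
R(a, w) = w + 2*a
z(q, b) = 4 + 2*(1 + q)/q (z(q, b) = 4 + 2*((1 + q)/q) = 4 + 2*(1 + q)/q)
t(J) = 19/2 + J/2 (t(J) = -1 + (J + 21)/2 = -1 + (21 + J)/2 = -1 + (21/2 + J/2) = 19/2 + J/2)
t(z(5, -8)) - 1*(-2164) = (19/2 + (6 + 2/5)/2) - 1*(-2164) = (19/2 + (6 + 2*(1/5))/2) + 2164 = (19/2 + (6 + 2/5)/2) + 2164 = (19/2 + (1/2)*(32/5)) + 2164 = (19/2 + 16/5) + 2164 = 127/10 + 2164 = 21767/10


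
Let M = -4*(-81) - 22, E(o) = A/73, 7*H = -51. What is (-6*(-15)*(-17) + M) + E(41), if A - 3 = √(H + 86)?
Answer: -89641/73 + √3857/511 ≈ -1227.8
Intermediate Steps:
H = -51/7 (H = (⅐)*(-51) = -51/7 ≈ -7.2857)
A = 3 + √3857/7 (A = 3 + √(-51/7 + 86) = 3 + √(551/7) = 3 + √3857/7 ≈ 11.872)
E(o) = 3/73 + √3857/511 (E(o) = (3 + √3857/7)/73 = (3 + √3857/7)*(1/73) = 3/73 + √3857/511)
M = 302 (M = 324 - 22 = 302)
(-6*(-15)*(-17) + M) + E(41) = (-6*(-15)*(-17) + 302) + (3/73 + √3857/511) = (90*(-17) + 302) + (3/73 + √3857/511) = (-1530 + 302) + (3/73 + √3857/511) = -1228 + (3/73 + √3857/511) = -89641/73 + √3857/511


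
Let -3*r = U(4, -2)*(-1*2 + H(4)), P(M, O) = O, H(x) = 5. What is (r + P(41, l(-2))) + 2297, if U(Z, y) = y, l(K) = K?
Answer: 2297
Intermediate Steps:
r = 2 (r = -(-2)*(-1*2 + 5)/3 = -(-2)*(-2 + 5)/3 = -(-2)*3/3 = -1/3*(-6) = 2)
(r + P(41, l(-2))) + 2297 = (2 - 2) + 2297 = 0 + 2297 = 2297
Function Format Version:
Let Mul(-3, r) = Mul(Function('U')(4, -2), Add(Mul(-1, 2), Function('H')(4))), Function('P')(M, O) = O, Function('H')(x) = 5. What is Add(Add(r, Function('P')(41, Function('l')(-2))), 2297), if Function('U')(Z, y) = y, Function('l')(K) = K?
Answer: 2297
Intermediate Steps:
r = 2 (r = Mul(Rational(-1, 3), Mul(-2, Add(Mul(-1, 2), 5))) = Mul(Rational(-1, 3), Mul(-2, Add(-2, 5))) = Mul(Rational(-1, 3), Mul(-2, 3)) = Mul(Rational(-1, 3), -6) = 2)
Add(Add(r, Function('P')(41, Function('l')(-2))), 2297) = Add(Add(2, -2), 2297) = Add(0, 2297) = 2297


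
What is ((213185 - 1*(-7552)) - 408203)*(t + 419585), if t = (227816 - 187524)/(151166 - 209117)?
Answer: -4558297661841038/57951 ≈ -7.8658e+10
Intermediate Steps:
t = -40292/57951 (t = 40292/(-57951) = 40292*(-1/57951) = -40292/57951 ≈ -0.69528)
((213185 - 1*(-7552)) - 408203)*(t + 419585) = ((213185 - 1*(-7552)) - 408203)*(-40292/57951 + 419585) = ((213185 + 7552) - 408203)*(24315330043/57951) = (220737 - 408203)*(24315330043/57951) = -187466*24315330043/57951 = -4558297661841038/57951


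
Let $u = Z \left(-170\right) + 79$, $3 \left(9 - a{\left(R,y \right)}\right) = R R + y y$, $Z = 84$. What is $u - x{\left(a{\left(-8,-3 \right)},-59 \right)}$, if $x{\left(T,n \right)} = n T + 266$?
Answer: $- \frac{46115}{3} \approx -15372.0$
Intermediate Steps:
$a{\left(R,y \right)} = 9 - \frac{R^{2}}{3} - \frac{y^{2}}{3}$ ($a{\left(R,y \right)} = 9 - \frac{R R + y y}{3} = 9 - \frac{R^{2} + y^{2}}{3} = 9 - \left(\frac{R^{2}}{3} + \frac{y^{2}}{3}\right) = 9 - \frac{R^{2}}{3} - \frac{y^{2}}{3}$)
$u = -14201$ ($u = 84 \left(-170\right) + 79 = -14280 + 79 = -14201$)
$x{\left(T,n \right)} = 266 + T n$ ($x{\left(T,n \right)} = T n + 266 = 266 + T n$)
$u - x{\left(a{\left(-8,-3 \right)},-59 \right)} = -14201 - \left(266 + \left(9 - \frac{\left(-8\right)^{2}}{3} - \frac{\left(-3\right)^{2}}{3}\right) \left(-59\right)\right) = -14201 - \left(266 + \left(9 - \frac{64}{3} - 3\right) \left(-59\right)\right) = -14201 - \left(266 - - \frac{2714}{3}\right) = -14201 - \left(266 + \frac{2714}{3}\right) = -14201 - \frac{3512}{3} = - \frac{46115}{3}$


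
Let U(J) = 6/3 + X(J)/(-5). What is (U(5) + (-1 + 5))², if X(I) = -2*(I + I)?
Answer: 100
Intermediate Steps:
X(I) = -4*I
U(J) = 2 + 4*J/5 (U(J) = 6/3 - 4*J/(-5) = 6*(⅓) - 4*J*(-⅕) = 2 + 4*J/5)
(U(5) + (-1 + 5))² = ((2 + (⅘)*5) + (-1 + 5))² = ((2 + 4) + 4)² = (6 + 4)² = 10² = 100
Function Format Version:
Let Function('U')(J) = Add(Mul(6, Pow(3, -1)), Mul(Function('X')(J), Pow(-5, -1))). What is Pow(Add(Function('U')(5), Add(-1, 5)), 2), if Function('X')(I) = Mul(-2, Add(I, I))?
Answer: 100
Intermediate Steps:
Function('X')(I) = Mul(-4, I) (Function('X')(I) = Mul(-2, Mul(2, I)) = Mul(-4, I))
Function('U')(J) = Add(2, Mul(Rational(4, 5), J)) (Function('U')(J) = Add(Mul(6, Pow(3, -1)), Mul(Mul(-4, J), Pow(-5, -1))) = Add(Mul(6, Rational(1, 3)), Mul(Mul(-4, J), Rational(-1, 5))) = Add(2, Mul(Rational(4, 5), J)))
Pow(Add(Function('U')(5), Add(-1, 5)), 2) = Pow(Add(Add(2, Mul(Rational(4, 5), 5)), Add(-1, 5)), 2) = Pow(Add(Add(2, 4), 4), 2) = Pow(Add(6, 4), 2) = Pow(10, 2) = 100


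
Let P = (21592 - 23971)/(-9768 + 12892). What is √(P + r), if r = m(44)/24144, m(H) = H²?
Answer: I*√3785325544803/2357058 ≈ 0.82543*I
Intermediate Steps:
r = 121/1509 (r = 44²/24144 = 1936*(1/24144) = 121/1509 ≈ 0.080186)
P = -2379/3124 ≈ -0.76152
√(P + r) = √(-2379/3124 + 121/1509) = √(-3211907/4714116) = I*√3785325544803/2357058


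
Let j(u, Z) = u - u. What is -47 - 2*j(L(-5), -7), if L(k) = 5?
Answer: -47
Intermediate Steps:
j(u, Z) = 0
-47 - 2*j(L(-5), -7) = -47 - 2*0 = -47 + 0 = -47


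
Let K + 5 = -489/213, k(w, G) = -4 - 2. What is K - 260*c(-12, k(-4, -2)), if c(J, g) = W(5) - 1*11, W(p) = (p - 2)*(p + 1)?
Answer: -129738/71 ≈ -1827.3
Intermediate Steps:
k(w, G) = -6
W(p) = (1 + p)*(-2 + p) (W(p) = (-2 + p)*(1 + p) = (1 + p)*(-2 + p))
c(J, g) = 7 (c(J, g) = (-2 + 5**2 - 1*5) - 1*11 = (-2 + 25 - 5) - 11 = 18 - 11 = 7)
K = -518/71 (K = -5 - 489/213 = -5 - 489*1/213 = -5 - 163/71 = -518/71 ≈ -7.2958)
K - 260*c(-12, k(-4, -2)) = -518/71 - 260*7 = -518/71 - 1820 = -129738/71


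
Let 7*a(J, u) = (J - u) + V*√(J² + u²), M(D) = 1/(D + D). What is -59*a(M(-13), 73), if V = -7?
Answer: 112041/182 + 59*√3602405/26 ≈ 4922.6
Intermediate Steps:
M(D) = 1/(2*D)
a(J, u) = -√(J² + u²) - u/7 + J/7 (a(J, u) = ((J - u) - 7*√(J² + u²))/7 = (J - u - 7*√(J² + u²))/7 = -√(J² + u²) - u/7 + J/7)
-59*a(M(-13), 73) = -59*(-√(((½)/(-13))² + 73²) - ⅐*73 + ((½)/(-13))/7) = -59*(-√(((½)*(-1/13))² + 5329) - 73/7 + ((½)*(-1/13))/7) = -59*(-√((-1/26)² + 5329) - 73/7 + (⅐)*(-1/26)) = -59*(-√(1/676 + 5329) - 73/7 - 1/182) = -59*(-√(3602405/676) - 73/7 - 1/182) = -59*(-√3602405/26 - 73/7 - 1/182) = -59*(-1899/182 - √3602405/26) = 112041/182 + 59*√3602405/26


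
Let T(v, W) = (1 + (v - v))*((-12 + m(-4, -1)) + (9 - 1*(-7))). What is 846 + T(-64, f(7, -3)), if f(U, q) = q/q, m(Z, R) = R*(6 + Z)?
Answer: 848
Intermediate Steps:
f(U, q) = 1
T(v, W) = 2 (T(v, W) = (1 + (v - v))*((-12 - (6 - 4)) + (9 - 1*(-7))) = (1 + 0)*((-12 - 1*2) + (9 + 7)) = 1*((-12 - 2) + 16) = 1*(-14 + 16) = 1*2 = 2)
846 + T(-64, f(7, -3)) = 846 + 2 = 848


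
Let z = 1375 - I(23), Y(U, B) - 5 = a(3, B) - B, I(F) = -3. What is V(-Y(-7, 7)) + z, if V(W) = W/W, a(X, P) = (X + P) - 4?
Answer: 1379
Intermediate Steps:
a(X, P) = -4 + P + X (a(X, P) = (P + X) - 4 = -4 + P + X)
Y(U, B) = 4 (Y(U, B) = 5 + ((-4 + B + 3) - B) = 5 + ((-1 + B) - B) = 5 - 1 = 4)
V(W) = 1
z = 1378 (z = 1375 - 1*(-3) = 1375 + 3 = 1378)
V(-Y(-7, 7)) + z = 1 + 1378 = 1379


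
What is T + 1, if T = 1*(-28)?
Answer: -27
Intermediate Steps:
T = -28
T + 1 = -28 + 1 = -27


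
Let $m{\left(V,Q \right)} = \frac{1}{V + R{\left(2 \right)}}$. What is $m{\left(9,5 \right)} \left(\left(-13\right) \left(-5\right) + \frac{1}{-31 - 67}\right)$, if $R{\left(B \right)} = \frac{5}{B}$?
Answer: $\frac{6369}{1127} \approx 5.6513$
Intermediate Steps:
$m{\left(V,Q \right)} = \frac{1}{\frac{5}{2} + V}$ ($m{\left(V,Q \right)} = \frac{1}{V + \frac{5}{2}} = \frac{1}{\frac{5}{2} + V}$)
$m{\left(9,5 \right)} \left(\left(-13\right) \left(-5\right) + \frac{1}{-31 - 67}\right) = \frac{2}{5 + 2 \cdot 9} \left(\left(-13\right) \left(-5\right) + \frac{1}{-31 - 67}\right) = \frac{2}{5 + 18} \left(65 + \frac{1}{-98}\right) = \frac{2}{23} \left(65 - \frac{1}{98}\right) = 2 \cdot \frac{1}{23} \cdot \frac{6369}{98} = \frac{2}{23} \cdot \frac{6369}{98} = \frac{6369}{1127}$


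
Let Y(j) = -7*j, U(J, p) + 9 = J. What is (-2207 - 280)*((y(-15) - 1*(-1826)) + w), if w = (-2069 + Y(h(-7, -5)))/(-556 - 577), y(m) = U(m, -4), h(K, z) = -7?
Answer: -5082647082/1133 ≈ -4.4860e+6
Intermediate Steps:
U(J, p) = -9 + J
y(m) = -9 + m
w = 2020/1133 (w = (-2069 - 7*(-7))/(-556 - 577) = (-2069 + 49)/(-1133) = -2020*(-1/1133) = 2020/1133 ≈ 1.7829)
(-2207 - 280)*((y(-15) - 1*(-1826)) + w) = (-2207 - 280)*(((-9 - 15) - 1*(-1826)) + 2020/1133) = -2487*((-24 + 1826) + 2020/1133) = -2487*(1802 + 2020/1133) = -2487*2043686/1133 = -5082647082/1133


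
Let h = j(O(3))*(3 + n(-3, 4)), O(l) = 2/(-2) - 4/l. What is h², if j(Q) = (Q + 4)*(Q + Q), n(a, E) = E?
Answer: 240100/81 ≈ 2964.2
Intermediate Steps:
O(l) = -1 - 4/l (O(l) = 2*(-½) - 4/l = -1 - 4/l)
j(Q) = 2*Q*(4 + Q) (j(Q) = (4 + Q)*(2*Q) = 2*Q*(4 + Q))
h = -490/9 (h = (2*((-4 - 1*3)/3)*(4 + (-4 - 1*3)/3))*(3 + 4) = (2*((-4 - 3)/3)*(4 + (-4 - 3)/3))*7 = (2*((⅓)*(-7))*(4 + (⅓)*(-7)))*7 = (2*(-7/3)*(4 - 7/3))*7 = (2*(-7/3)*(5/3))*7 = -70/9*7 = -490/9 ≈ -54.444)
h² = (-490/9)² = 240100/81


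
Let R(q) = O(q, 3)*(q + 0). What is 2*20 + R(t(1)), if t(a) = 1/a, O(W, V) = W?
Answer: 41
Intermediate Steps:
t(a) = 1/a
R(q) = q**2 (R(q) = q*(q + 0) = q*q = q**2)
2*20 + R(t(1)) = 2*20 + (1/1)**2 = 40 + 1**2 = 40 + 1 = 41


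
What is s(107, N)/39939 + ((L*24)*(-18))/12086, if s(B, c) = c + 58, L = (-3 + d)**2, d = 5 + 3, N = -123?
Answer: -216063395/241351377 ≈ -0.89522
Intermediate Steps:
d = 8
L = 25 (L = (-3 + 8)**2 = 5**2 = 25)
s(B, c) = 58 + c
s(107, N)/39939 + ((L*24)*(-18))/12086 = (58 - 123)/39939 + ((25*24)*(-18))/12086 = -65*1/39939 + (600*(-18))*(1/12086) = -65/39939 - 10800*1/12086 = -65/39939 - 5400/6043 = -216063395/241351377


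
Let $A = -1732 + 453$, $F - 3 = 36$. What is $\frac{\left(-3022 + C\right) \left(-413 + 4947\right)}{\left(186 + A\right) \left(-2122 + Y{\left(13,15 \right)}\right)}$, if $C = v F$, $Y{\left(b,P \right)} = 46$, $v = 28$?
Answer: $- \frac{2187655}{567267} \approx -3.8565$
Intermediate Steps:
$F = 39$ ($F = 3 + 36 = 39$)
$C = 1092$ ($C = 28 \cdot 39 = 1092$)
$A = -1279$
$\frac{\left(-3022 + C\right) \left(-413 + 4947\right)}{\left(186 + A\right) \left(-2122 + Y{\left(13,15 \right)}\right)} = \frac{\left(-3022 + 1092\right) \left(-413 + 4947\right)}{\left(186 - 1279\right) \left(-2122 + 46\right)} = \frac{\left(-1930\right) 4534}{\left(-1093\right) \left(-2076\right)} = - \frac{8750620}{2269068} = \left(-8750620\right) \frac{1}{2269068} = - \frac{2187655}{567267}$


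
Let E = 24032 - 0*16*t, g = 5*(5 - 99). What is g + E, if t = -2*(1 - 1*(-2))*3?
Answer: 23562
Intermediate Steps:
g = -470 (g = 5*(-94) = -470)
t = -18 (t = -2*(1 + 2)*3 = -2*3*3 = -6*3 = -18)
E = 24032 (E = 24032 - 0*16*(-18) = 24032 - 0*(-18) = 24032 - 1*0 = 24032 + 0 = 24032)
g + E = -470 + 24032 = 23562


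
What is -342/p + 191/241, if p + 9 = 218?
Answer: -2237/2651 ≈ -0.84383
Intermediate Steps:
p = 209 (p = -9 + 218 = 209)
-342/p + 191/241 = -342/209 + 191/241 = -342*1/209 + 191*(1/241) = -18/11 + 191/241 = -2237/2651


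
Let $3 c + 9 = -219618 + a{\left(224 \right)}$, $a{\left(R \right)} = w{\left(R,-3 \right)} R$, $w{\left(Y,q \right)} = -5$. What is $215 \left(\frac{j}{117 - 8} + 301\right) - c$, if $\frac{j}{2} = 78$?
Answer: $\frac{45323848}{327} \approx 1.3861 \cdot 10^{5}$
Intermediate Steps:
$j = 156$ ($j = 2 \cdot 78 = 156$)
$a{\left(R \right)} = - 5 R$
$c = - \frac{220747}{3}$ ($c = -3 + \frac{-219618 - 1120}{3} = -3 + \frac{1}{3} \left(-220738\right) = -3 - \frac{220738}{3} = - \frac{220747}{3} \approx -73582.0$)
$215 \left(\frac{j}{117 - 8} + 301\right) - c = 215 \left(\frac{156}{117 - 8} + 301\right) - - \frac{220747}{3} = 215 \left(\frac{156}{109} + 301\right) + \frac{220747}{3} = 215 \cdot \frac{32965}{109} + \frac{220747}{3} = \frac{7087475}{109} + \frac{220747}{3} = \frac{45323848}{327}$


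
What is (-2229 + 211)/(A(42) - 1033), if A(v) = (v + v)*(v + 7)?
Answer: -2018/3083 ≈ -0.65456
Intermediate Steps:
A(v) = 2*v*(7 + v) (A(v) = (2*v)*(7 + v) = 2*v*(7 + v))
(-2229 + 211)/(A(42) - 1033) = (-2229 + 211)/(2*42*(7 + 42) - 1033) = -2018/(2*42*49 - 1033) = -2018/(4116 - 1033) = -2018/3083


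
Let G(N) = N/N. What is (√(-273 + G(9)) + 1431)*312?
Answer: 446472 + 1248*I*√17 ≈ 4.4647e+5 + 5145.6*I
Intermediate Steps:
G(N) = 1
(√(-273 + G(9)) + 1431)*312 = (√(-273 + 1) + 1431)*312 = (√(-272) + 1431)*312 = (4*I*√17 + 1431)*312 = (1431 + 4*I*√17)*312 = 446472 + 1248*I*√17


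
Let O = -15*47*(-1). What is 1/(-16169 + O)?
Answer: -1/15464 ≈ -6.4666e-5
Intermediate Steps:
O = 705 (O = -705*(-1) = 705)
1/(-16169 + O) = 1/(-16169 + 705) = 1/(-15464) = -1/15464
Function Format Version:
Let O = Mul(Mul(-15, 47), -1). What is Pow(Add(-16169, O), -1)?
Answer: Rational(-1, 15464) ≈ -6.4666e-5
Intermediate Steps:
O = 705 (O = Mul(-705, -1) = 705)
Pow(Add(-16169, O), -1) = Pow(Add(-16169, 705), -1) = Pow(-15464, -1) = Rational(-1, 15464)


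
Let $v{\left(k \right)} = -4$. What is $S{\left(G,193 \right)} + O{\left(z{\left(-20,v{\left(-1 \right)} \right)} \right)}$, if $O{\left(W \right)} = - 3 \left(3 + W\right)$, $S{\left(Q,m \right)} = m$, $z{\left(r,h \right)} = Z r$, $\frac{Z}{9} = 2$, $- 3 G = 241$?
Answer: $1264$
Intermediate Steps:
$G = - \frac{241}{3}$ ($G = \left(- \frac{1}{3}\right) 241 = - \frac{241}{3} \approx -80.333$)
$Z = 18$ ($Z = 9 \cdot 2 = 18$)
$z{\left(r,h \right)} = 18 r$
$O{\left(W \right)} = -9 - 3 W$
$S{\left(G,193 \right)} + O{\left(z{\left(-20,v{\left(-1 \right)} \right)} \right)} = 193 - \left(9 + 3 \cdot 18 \left(-20\right)\right) = 193 - -1071 = 193 + \left(-9 + 1080\right) = 193 + 1071 = 1264$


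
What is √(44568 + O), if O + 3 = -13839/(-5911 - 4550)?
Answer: 4*√33868090751/3487 ≈ 211.11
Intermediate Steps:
O = -5848/3487 (O = -3 - 13839/(-5911 - 4550) = -3 - 13839/(-10461) = -3 - 13839*(-1/10461) = -3 + 4613/3487 = -5848/3487 ≈ -1.6771)
√(44568 + O) = √(44568 - 5848/3487) = √(155402768/3487) = 4*√33868090751/3487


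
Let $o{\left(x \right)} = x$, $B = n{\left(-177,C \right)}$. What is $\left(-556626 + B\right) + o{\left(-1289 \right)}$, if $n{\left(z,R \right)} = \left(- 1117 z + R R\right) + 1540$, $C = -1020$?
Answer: $681734$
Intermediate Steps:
$n{\left(z,R \right)} = 1540 + R^{2} - 1117 z$ ($n{\left(z,R \right)} = \left(- 1117 z + R^{2}\right) + 1540 = \left(R^{2} - 1117 z\right) + 1540 = 1540 + R^{2} - 1117 z$)
$B = 1239649$ ($B = 1540 + \left(-1020\right)^{2} - -197709 = 1540 + 1040400 + 197709 = 1239649$)
$\left(-556626 + B\right) + o{\left(-1289 \right)} = \left(-556626 + 1239649\right) - 1289 = 683023 - 1289 = 681734$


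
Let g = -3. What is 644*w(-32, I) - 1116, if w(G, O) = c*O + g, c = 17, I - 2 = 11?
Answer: 139276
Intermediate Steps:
I = 13 (I = 2 + 11 = 13)
w(G, O) = -3 + 17*O (w(G, O) = 17*O - 3 = -3 + 17*O)
644*w(-32, I) - 1116 = 644*(-3 + 17*13) - 1116 = 644*(-3 + 221) - 1116 = 644*218 - 1116 = 140392 - 1116 = 139276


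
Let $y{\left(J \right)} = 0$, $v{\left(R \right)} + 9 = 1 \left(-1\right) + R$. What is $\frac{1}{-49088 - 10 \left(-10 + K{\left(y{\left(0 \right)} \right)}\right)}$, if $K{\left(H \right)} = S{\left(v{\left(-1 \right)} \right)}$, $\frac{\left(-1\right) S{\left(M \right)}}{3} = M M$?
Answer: $- \frac{1}{45358} \approx -2.2047 \cdot 10^{-5}$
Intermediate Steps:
$v{\left(R \right)} = -10 + R$ ($v{\left(R \right)} = -9 + \left(1 \left(-1\right) + R\right) = -9 + \left(-1 + R\right) = -10 + R$)
$S{\left(M \right)} = - 3 M^{2}$ ($S{\left(M \right)} = - 3 M M = - 3 M^{2}$)
$K{\left(H \right)} = -363$ ($K{\left(H \right)} = - 3 \left(-10 - 1\right)^{2} = - 3 \left(-11\right)^{2} = \left(-3\right) 121 = -363$)
$\frac{1}{-49088 - 10 \left(-10 + K{\left(y{\left(0 \right)} \right)}\right)} = \frac{1}{-49088 - 10 \left(-10 - 363\right)} = \frac{1}{-49088 - -3730} = \frac{1}{-49088 + 3730} = \frac{1}{-45358} = - \frac{1}{45358}$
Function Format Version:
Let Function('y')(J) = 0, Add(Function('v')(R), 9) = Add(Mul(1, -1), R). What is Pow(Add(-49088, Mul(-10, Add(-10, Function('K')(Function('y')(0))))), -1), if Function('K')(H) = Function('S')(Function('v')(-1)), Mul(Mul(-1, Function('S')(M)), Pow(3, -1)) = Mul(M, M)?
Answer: Rational(-1, 45358) ≈ -2.2047e-5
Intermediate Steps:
Function('v')(R) = Add(-10, R) (Function('v')(R) = Add(-9, Add(Mul(1, -1), R)) = Add(-9, Add(-1, R)) = Add(-10, R))
Function('S')(M) = Mul(-3, Pow(M, 2)) (Function('S')(M) = Mul(-3, Mul(M, M)) = Mul(-3, Pow(M, 2)))
Function('K')(H) = -363 (Function('K')(H) = Mul(-3, Pow(Add(-10, -1), 2)) = Mul(-3, Pow(-11, 2)) = Mul(-3, 121) = -363)
Pow(Add(-49088, Mul(-10, Add(-10, Function('K')(Function('y')(0))))), -1) = Pow(Add(-49088, Mul(-10, Add(-10, -363))), -1) = Pow(Add(-49088, Mul(-10, -373)), -1) = Pow(Add(-49088, 3730), -1) = Pow(-45358, -1) = Rational(-1, 45358)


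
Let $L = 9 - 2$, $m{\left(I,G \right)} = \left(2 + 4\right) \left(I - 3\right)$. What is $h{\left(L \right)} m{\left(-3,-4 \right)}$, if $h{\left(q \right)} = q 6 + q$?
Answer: $-1764$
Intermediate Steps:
$m{\left(I,G \right)} = -18 + 6 I$ ($m{\left(I,G \right)} = 6 \left(-3 + I\right) = -18 + 6 I$)
$L = 7$ ($L = 9 - 2 = 7$)
$h{\left(q \right)} = 7 q$ ($h{\left(q \right)} = 6 q + q = 7 q$)
$h{\left(L \right)} m{\left(-3,-4 \right)} = 7 \cdot 7 \left(-18 + 6 \left(-3\right)\right) = 49 \left(-18 - 18\right) = 49 \left(-36\right) = -1764$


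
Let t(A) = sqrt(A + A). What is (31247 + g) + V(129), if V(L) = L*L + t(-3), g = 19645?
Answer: 67533 + I*sqrt(6) ≈ 67533.0 + 2.4495*I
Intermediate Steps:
t(A) = sqrt(2)*sqrt(A) (t(A) = sqrt(2*A) = sqrt(2)*sqrt(A))
V(L) = L**2 + I*sqrt(6) (V(L) = L*L + sqrt(2)*sqrt(-3) = L**2 + sqrt(2)*(I*sqrt(3)) = L**2 + I*sqrt(6))
(31247 + g) + V(129) = (31247 + 19645) + (129**2 + I*sqrt(6)) = 50892 + (16641 + I*sqrt(6)) = 67533 + I*sqrt(6)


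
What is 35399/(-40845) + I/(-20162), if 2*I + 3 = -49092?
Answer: 212213/604860 ≈ 0.35085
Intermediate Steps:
I = -49095/2 (I = -3/2 + (1/2)*(-49092) = -3/2 - 24546 = -49095/2 ≈ -24548.)
35399/(-40845) + I/(-20162) = 35399/(-40845) - 49095/2/(-20162) = 35399*(-1/40845) - 49095/2*(-1/20162) = -13/15 + 49095/40324 = 212213/604860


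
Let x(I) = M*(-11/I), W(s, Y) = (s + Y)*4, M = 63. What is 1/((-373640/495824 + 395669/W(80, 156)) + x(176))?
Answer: 3656702/1515519471 ≈ 0.0024128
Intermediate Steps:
W(s, Y) = 4*Y + 4*s (W(s, Y) = (Y + s)*4 = 4*Y + 4*s)
x(I) = -693/I (x(I) = 63*(-11/I) = -693/I)
1/((-373640/495824 + 395669/W(80, 156)) + x(176)) = 1/((-373640/495824 + 395669/(4*156 + 4*80)) - 693/176) = 1/((-373640*1/495824 + 395669/(624 + 320)) - 693*1/176) = 1/((-46705/61978 + 395669/944) - 63/16) = 1/(12239341881/29253616 - 63/16) = 1/(1515519471/3656702) = 3656702/1515519471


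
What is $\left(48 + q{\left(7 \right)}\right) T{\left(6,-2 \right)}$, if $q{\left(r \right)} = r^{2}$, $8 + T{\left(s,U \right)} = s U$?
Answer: $-1940$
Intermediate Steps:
$T{\left(s,U \right)} = -8 + U s$ ($T{\left(s,U \right)} = -8 + s U = -8 + U s$)
$\left(48 + q{\left(7 \right)}\right) T{\left(6,-2 \right)} = \left(48 + 7^{2}\right) \left(-8 - 12\right) = \left(48 + 49\right) \left(-8 - 12\right) = 97 \left(-20\right) = -1940$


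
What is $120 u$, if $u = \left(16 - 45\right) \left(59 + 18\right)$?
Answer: $-267960$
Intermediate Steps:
$u = -2233$ ($u = \left(-29\right) 77 = -2233$)
$120 u = 120 \left(-2233\right) = -267960$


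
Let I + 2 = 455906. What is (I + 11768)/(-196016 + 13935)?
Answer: -467672/182081 ≈ -2.5685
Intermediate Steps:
I = 455904 (I = -2 + 455906 = 455904)
(I + 11768)/(-196016 + 13935) = (455904 + 11768)/(-196016 + 13935) = 467672/(-182081) = 467672*(-1/182081) = -467672/182081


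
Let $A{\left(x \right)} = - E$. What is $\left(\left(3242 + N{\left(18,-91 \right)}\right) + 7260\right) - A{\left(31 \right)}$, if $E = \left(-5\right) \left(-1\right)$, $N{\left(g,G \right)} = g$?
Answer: $10525$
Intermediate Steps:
$E = 5$
$A{\left(x \right)} = -5$ ($A{\left(x \right)} = \left(-1\right) 5 = -5$)
$\left(\left(3242 + N{\left(18,-91 \right)}\right) + 7260\right) - A{\left(31 \right)} = \left(\left(3242 + 18\right) + 7260\right) - -5 = \left(3260 + 7260\right) + 5 = 10520 + 5 = 10525$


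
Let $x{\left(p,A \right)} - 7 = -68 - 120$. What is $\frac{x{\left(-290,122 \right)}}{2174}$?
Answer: $- \frac{181}{2174} \approx -0.083257$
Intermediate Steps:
$x{\left(p,A \right)} = -181$ ($x{\left(p,A \right)} = 7 - 188 = -181$)
$\frac{x{\left(-290,122 \right)}}{2174} = - \frac{181}{2174}$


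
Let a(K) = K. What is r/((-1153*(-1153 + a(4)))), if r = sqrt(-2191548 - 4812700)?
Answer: 2*I*sqrt(1751062)/1324797 ≈ 0.0019977*I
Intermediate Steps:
r = 2*I*sqrt(1751062) (r = sqrt(-7004248) = 2*I*sqrt(1751062) ≈ 2646.6*I)
r/((-1153*(-1153 + a(4)))) = (2*I*sqrt(1751062))/((-1153*(-1153 + 4))) = (2*I*sqrt(1751062))/((-1153*(-1149))) = (2*I*sqrt(1751062))/1324797 = (2*I*sqrt(1751062))*(1/1324797) = 2*I*sqrt(1751062)/1324797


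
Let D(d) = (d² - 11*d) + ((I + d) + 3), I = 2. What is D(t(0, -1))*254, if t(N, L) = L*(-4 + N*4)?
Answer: -4826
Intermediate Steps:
t(N, L) = L*(-4 + 4*N)
D(d) = 5 + d² - 10*d (D(d) = (d² - 11*d) + ((2 + d) + 3) = (d² - 11*d) + (5 + d) = 5 + d² - 10*d)
D(t(0, -1))*254 = (5 + (4*(-1)*(-1 + 0))² - 40*(-1)*(-1 + 0))*254 = (5 + (4*(-1)*(-1))² - 40*(-1)*(-1))*254 = (5 + 4² - 10*4)*254 = (5 + 16 - 40)*254 = -19*254 = -4826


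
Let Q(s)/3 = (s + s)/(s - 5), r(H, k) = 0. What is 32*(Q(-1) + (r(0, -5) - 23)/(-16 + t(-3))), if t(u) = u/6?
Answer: 2528/33 ≈ 76.606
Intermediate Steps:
t(u) = u/6 (t(u) = u*(⅙) = u/6)
Q(s) = 6*s/(-5 + s) (Q(s) = 3*((s + s)/(s - 5)) = 3*((2*s)/(-5 + s)) = 3*(2*s/(-5 + s)) = 6*s/(-5 + s))
32*(Q(-1) + (r(0, -5) - 23)/(-16 + t(-3))) = 32*(6*(-1)/(-5 - 1) + (0 - 23)/(-16 + (⅙)*(-3))) = 32*(6*(-1)/(-6) - 23/(-16 - ½)) = 32*(6*(-1)*(-⅙) - 23/(-33/2)) = 32*(1 - 23*(-2/33)) = 32*(1 + 46/33) = 32*(79/33) = 2528/33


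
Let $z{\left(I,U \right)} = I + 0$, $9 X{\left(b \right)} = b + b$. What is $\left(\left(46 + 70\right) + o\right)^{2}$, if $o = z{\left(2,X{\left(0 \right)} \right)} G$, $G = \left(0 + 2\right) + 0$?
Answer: $14400$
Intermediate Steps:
$X{\left(b \right)} = \frac{2 b}{9}$ ($X{\left(b \right)} = \frac{b + b}{9} = \frac{2 b}{9}$)
$z{\left(I,U \right)} = I$
$G = 2$ ($G = 2 + 0 = 2$)
$o = 4$ ($o = 2 \cdot 2 = 4$)
$\left(\left(46 + 70\right) + o\right)^{2} = \left(\left(46 + 70\right) + 4\right)^{2} = \left(116 + 4\right)^{2} = 120^{2} = 14400$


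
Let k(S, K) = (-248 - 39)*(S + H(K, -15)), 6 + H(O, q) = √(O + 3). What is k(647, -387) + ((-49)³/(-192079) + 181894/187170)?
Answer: -3306909553833427/17975713215 - 2296*I*√6 ≈ -1.8397e+5 - 5624.0*I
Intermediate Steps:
H(O, q) = -6 + √(3 + O) (H(O, q) = -6 + √(O + 3) = -6 + √(3 + O))
k(S, K) = 1722 - 287*S - 287*√(3 + K) (k(S, K) = (-248 - 39)*(S + (-6 + √(3 + K))) = -287*(-6 + S + √(3 + K)) = 1722 - 287*S - 287*√(3 + K))
k(647, -387) + ((-49)³/(-192079) + 181894/187170) = (1722 - 287*647 - 287*√(3 - 387)) + ((-49)³/(-192079) + 181894/187170) = (1722 - 185689 - 2296*I*√6) + (-117649*(-1/192079) + 181894*(1/187170)) = (1722 - 185689 - 2296*I*√6) + (117649/192079 + 90947/93585) = (1722 - 185689 - 2296*I*√6) + 28479190478/17975713215 = (-183967 - 2296*I*√6) + 28479190478/17975713215 = -3306909553833427/17975713215 - 2296*I*√6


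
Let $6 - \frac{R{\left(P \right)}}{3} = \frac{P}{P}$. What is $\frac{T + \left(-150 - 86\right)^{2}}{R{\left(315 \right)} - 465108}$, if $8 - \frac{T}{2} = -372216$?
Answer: $- \frac{800144}{465093} \approx -1.7204$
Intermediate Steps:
$T = 744448$ ($T = 16 - -744432 = 16 + 744432 = 744448$)
$R{\left(P \right)} = 15$ ($R{\left(P \right)} = 18 - 3 \frac{P}{P} = 18 - 3 = 15$)
$\frac{T + \left(-150 - 86\right)^{2}}{R{\left(315 \right)} - 465108} = \frac{744448 + \left(-150 - 86\right)^{2}}{15 - 465108} = \frac{744448 + \left(-236\right)^{2}}{-465093} = \left(744448 + 55696\right) \left(- \frac{1}{465093}\right) = 800144 \left(- \frac{1}{465093}\right) = - \frac{800144}{465093}$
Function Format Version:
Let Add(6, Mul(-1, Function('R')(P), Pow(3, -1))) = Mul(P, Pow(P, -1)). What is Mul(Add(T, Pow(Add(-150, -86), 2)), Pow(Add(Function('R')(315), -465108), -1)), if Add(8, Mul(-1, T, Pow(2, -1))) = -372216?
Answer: Rational(-800144, 465093) ≈ -1.7204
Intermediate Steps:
T = 744448 (T = Add(16, Mul(-2, -372216)) = Add(16, 744432) = 744448)
Function('R')(P) = 15 (Function('R')(P) = Add(18, Mul(-3, Mul(P, Pow(P, -1)))) = Add(18, Mul(-3, 1)) = Add(18, -3) = 15)
Mul(Add(T, Pow(Add(-150, -86), 2)), Pow(Add(Function('R')(315), -465108), -1)) = Mul(Add(744448, Pow(Add(-150, -86), 2)), Pow(Add(15, -465108), -1)) = Mul(Add(744448, Pow(-236, 2)), Pow(-465093, -1)) = Mul(Add(744448, 55696), Rational(-1, 465093)) = Mul(800144, Rational(-1, 465093)) = Rational(-800144, 465093)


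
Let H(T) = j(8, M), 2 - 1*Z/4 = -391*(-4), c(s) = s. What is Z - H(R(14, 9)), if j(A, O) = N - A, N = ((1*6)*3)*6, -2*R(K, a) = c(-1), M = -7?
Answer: -6348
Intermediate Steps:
R(K, a) = ½ (R(K, a) = -½*(-1) = ½)
Z = -6248 (Z = 8 - (-1564)*(-4) = 8 - 4*1564 = 8 - 6256 = -6248)
N = 108 (N = (6*3)*6 = 18*6 = 108)
j(A, O) = 108 - A
H(T) = 100 (H(T) = 108 - 1*8 = 108 - 8 = 100)
Z - H(R(14, 9)) = -6248 - 1*100 = -6248 - 100 = -6348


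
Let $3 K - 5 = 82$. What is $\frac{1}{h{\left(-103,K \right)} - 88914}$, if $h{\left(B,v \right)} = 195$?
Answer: $- \frac{1}{88719} \approx -1.1272 \cdot 10^{-5}$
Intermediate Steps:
$K = 29$ ($K = \frac{5}{3} + \frac{1}{3} \cdot 82 = \frac{5}{3} + \frac{82}{3} = 29$)
$\frac{1}{h{\left(-103,K \right)} - 88914} = \frac{1}{195 - 88914} = \frac{1}{-88719} = - \frac{1}{88719}$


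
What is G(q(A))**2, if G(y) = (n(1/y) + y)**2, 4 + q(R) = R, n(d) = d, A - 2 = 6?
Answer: 83521/256 ≈ 326.25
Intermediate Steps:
A = 8 (A = 2 + 6 = 8)
q(R) = -4 + R
G(y) = (y + 1/y)**2 (G(y) = (1/y + y)**2 = (y + 1/y)**2)
G(q(A))**2 = ((1 + (-4 + 8)**2)**2/(-4 + 8)**2)**2 = ((1 + 4**2)**2/4**2)**2 = ((1 + 16)**2/16)**2 = ((1/16)*17**2)**2 = ((1/16)*289)**2 = (289/16)**2 = 83521/256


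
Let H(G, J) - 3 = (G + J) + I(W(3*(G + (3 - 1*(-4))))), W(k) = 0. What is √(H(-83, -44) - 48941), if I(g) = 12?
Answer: I*√49053 ≈ 221.48*I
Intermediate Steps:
H(G, J) = 15 + G + J (H(G, J) = 3 + ((G + J) + 12) = 3 + (12 + G + J) = 15 + G + J)
√(H(-83, -44) - 48941) = √((15 - 83 - 44) - 48941) = √(-112 - 48941) = √(-49053) = I*√49053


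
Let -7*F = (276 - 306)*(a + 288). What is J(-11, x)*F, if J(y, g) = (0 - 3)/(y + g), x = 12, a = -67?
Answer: -19890/7 ≈ -2841.4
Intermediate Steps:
J(y, g) = -3/(g + y)
F = 6630/7 (F = -(276 - 306)*(-67 + 288)/7 = -(-30)*221/7 = -1/7*(-6630) = 6630/7 ≈ 947.14)
J(-11, x)*F = -3/(12 - 11)*(6630/7) = -3/1*(6630/7) = -3*1*(6630/7) = -3*6630/7 = -19890/7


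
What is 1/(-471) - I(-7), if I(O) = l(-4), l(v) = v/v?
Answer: -472/471 ≈ -1.0021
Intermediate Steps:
l(v) = 1
I(O) = 1
1/(-471) - I(-7) = 1/(-471) - 1*1 = -1/471 - 1 = -472/471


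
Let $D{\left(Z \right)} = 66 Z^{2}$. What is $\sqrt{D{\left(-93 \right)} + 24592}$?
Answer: $\sqrt{595426} \approx 771.64$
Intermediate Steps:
$\sqrt{D{\left(-93 \right)} + 24592} = \sqrt{66 \left(-93\right)^{2} + 24592} = \sqrt{66 \cdot 8649 + 24592} = \sqrt{570834 + 24592} = \sqrt{595426}$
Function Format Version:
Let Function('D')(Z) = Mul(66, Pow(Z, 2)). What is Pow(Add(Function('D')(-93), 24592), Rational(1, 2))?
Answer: Pow(595426, Rational(1, 2)) ≈ 771.64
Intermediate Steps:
Pow(Add(Function('D')(-93), 24592), Rational(1, 2)) = Pow(Add(Mul(66, Pow(-93, 2)), 24592), Rational(1, 2)) = Pow(Add(Mul(66, 8649), 24592), Rational(1, 2)) = Pow(Add(570834, 24592), Rational(1, 2)) = Pow(595426, Rational(1, 2))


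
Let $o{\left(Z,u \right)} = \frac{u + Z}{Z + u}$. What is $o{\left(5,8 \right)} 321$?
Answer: $321$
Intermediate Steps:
$o{\left(Z,u \right)} = 1$ ($o{\left(Z,u \right)} = \frac{Z + u}{Z + u} = 1$)
$o{\left(5,8 \right)} 321 = 1 \cdot 321 = 321$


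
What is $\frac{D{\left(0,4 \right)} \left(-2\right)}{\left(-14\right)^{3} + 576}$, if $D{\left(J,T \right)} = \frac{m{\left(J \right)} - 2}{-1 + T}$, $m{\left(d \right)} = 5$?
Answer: $\frac{1}{1084} \approx 0.00092251$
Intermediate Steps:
$D{\left(J,T \right)} = \frac{3}{-1 + T}$ ($D{\left(J,T \right)} = \frac{5 - 2}{-1 + T} = \frac{3}{-1 + T}$)
$\frac{D{\left(0,4 \right)} \left(-2\right)}{\left(-14\right)^{3} + 576} = \frac{\frac{3}{-1 + 4} \left(-2\right)}{\left(-14\right)^{3} + 576} = \frac{\frac{3}{3} \left(-2\right)}{-2744 + 576} = \frac{3 \cdot \frac{1}{3} \left(-2\right)}{-2168} = 1 \left(-2\right) \left(- \frac{1}{2168}\right) = \left(-2\right) \left(- \frac{1}{2168}\right) = \frac{1}{1084}$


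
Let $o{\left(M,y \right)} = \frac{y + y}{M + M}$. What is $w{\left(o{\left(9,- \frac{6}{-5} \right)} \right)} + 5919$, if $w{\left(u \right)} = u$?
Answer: $\frac{88787}{15} \approx 5919.1$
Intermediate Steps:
$o{\left(M,y \right)} = \frac{y}{M}$ ($o{\left(M,y \right)} = \frac{2 y}{2 M} = 2 y \frac{1}{2 M} = \frac{y}{M}$)
$w{\left(o{\left(9,- \frac{6}{-5} \right)} \right)} + 5919 = \frac{\left(-6\right) \frac{1}{-5}}{9} + 5919 = \left(-6\right) \left(- \frac{1}{5}\right) \frac{1}{9} + 5919 = \frac{6}{5} \cdot \frac{1}{9} + 5919 = \frac{2}{15} + 5919 = \frac{88787}{15}$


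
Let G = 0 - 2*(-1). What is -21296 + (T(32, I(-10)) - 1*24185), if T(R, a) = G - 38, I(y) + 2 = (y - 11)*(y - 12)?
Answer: -45517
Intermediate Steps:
G = 2 (G = 0 + 2 = 2)
I(y) = -2 + (-12 + y)*(-11 + y) (I(y) = -2 + (y - 11)*(y - 12) = -2 + (-11 + y)*(-12 + y) = -2 + (-12 + y)*(-11 + y))
T(R, a) = -36 (T(R, a) = 2 - 38 = -36)
-21296 + (T(32, I(-10)) - 1*24185) = -21296 + (-36 - 1*24185) = -21296 + (-36 - 24185) = -21296 - 24221 = -45517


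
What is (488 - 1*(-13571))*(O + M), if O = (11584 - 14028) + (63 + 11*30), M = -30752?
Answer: -461177377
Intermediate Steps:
O = -2051 (O = -2444 + (63 + 330) = -2444 + 393 = -2051)
(488 - 1*(-13571))*(O + M) = (488 - 1*(-13571))*(-2051 - 30752) = (488 + 13571)*(-32803) = 14059*(-32803) = -461177377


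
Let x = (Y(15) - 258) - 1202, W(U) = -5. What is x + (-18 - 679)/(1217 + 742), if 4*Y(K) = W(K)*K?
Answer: -11590273/7836 ≈ -1479.1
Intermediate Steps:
Y(K) = -5*K/4 (Y(K) = (-5*K)/4 = -5*K/4)
x = -5915/4 (x = (-5/4*15 - 258) - 1202 = (-75/4 - 258) - 1202 = -1107/4 - 1202 = -5915/4 ≈ -1478.8)
x + (-18 - 679)/(1217 + 742) = -5915/4 + (-18 - 679)/(1217 + 742) = -5915/4 - 697/1959 = -11590273/7836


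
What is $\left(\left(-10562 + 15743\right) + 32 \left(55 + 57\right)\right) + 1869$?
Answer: $10634$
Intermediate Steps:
$\left(\left(-10562 + 15743\right) + 32 \left(55 + 57\right)\right) + 1869 = \left(5181 + 32 \cdot 112\right) + 1869 = \left(5181 + 3584\right) + 1869 = 8765 + 1869 = 10634$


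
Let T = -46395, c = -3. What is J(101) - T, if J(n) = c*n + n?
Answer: 46193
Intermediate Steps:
J(n) = -2*n (J(n) = -3*n + n = -2*n)
J(101) - T = -2*101 - 1*(-46395) = -202 + 46395 = 46193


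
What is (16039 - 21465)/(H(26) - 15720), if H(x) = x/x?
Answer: 5426/15719 ≈ 0.34519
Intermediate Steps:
H(x) = 1
(16039 - 21465)/(H(26) - 15720) = (16039 - 21465)/(1 - 15720) = -5426/(-15719) = -5426*(-1/15719) = 5426/15719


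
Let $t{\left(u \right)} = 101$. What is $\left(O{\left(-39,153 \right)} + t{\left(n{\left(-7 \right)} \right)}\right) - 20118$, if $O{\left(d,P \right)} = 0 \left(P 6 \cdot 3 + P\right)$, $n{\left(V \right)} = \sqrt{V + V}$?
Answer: $-20017$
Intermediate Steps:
$n{\left(V \right)} = \sqrt{2} \sqrt{V}$ ($n{\left(V \right)} = \sqrt{2 V} = \sqrt{2} \sqrt{V}$)
$O{\left(d,P \right)} = 0$ ($O{\left(d,P \right)} = 0 \left(6 P 3 + P\right) = 0 \left(18 P + P\right) = 0 \cdot 19 P = 0$)
$\left(O{\left(-39,153 \right)} + t{\left(n{\left(-7 \right)} \right)}\right) - 20118 = \left(0 + 101\right) - 20118 = 101 - 20118 = -20017$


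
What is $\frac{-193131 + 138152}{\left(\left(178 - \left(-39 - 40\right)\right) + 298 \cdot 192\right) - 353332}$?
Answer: $\frac{54979}{295859} \approx 0.18583$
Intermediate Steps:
$\frac{-193131 + 138152}{\left(\left(178 - \left(-39 - 40\right)\right) + 298 \cdot 192\right) - 353332} = - \frac{54979}{\left(\left(178 - \left(-39 - 40\right)\right) + 57216\right) - 353332} = - \frac{54979}{\left(\left(178 - -79\right) + 57216\right) - 353332} = - \frac{54979}{\left(\left(178 + 79\right) + 57216\right) - 353332} = - \frac{54979}{\left(257 + 57216\right) - 353332} = - \frac{54979}{57473 - 353332} = - \frac{54979}{-295859} = \left(-54979\right) \left(- \frac{1}{295859}\right) = \frac{54979}{295859}$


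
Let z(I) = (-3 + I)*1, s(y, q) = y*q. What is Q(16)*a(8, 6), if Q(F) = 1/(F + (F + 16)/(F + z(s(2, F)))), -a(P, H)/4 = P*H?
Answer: -540/47 ≈ -11.489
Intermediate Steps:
s(y, q) = q*y
z(I) = -3 + I
a(P, H) = -4*H*P (a(P, H) = -4*P*H = -4*H*P)
Q(F) = 1/(F + (16 + F)/(-3 + 3*F)) (Q(F) = 1/(F + (F + 16)/(F + (-3 + F*2))) = 1/(F + (16 + F)/(F + (-3 + 2*F))) = 1/(F + (16 + F)/(-3 + 3*F)))
Q(16)*a(8, 6) = (3*(-1 + 16)/(16 - 2*16 + 3*16²))*(-4*6*8) = (3*15/(16 - 32 + 3*256))*(-192) = (3*15/(16 - 32 + 768))*(-192) = (3*15/752)*(-192) = (3*(1/752)*15)*(-192) = (45/752)*(-192) = -540/47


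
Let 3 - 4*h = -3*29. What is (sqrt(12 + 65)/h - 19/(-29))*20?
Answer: 380/29 + 8*sqrt(77)/9 ≈ 20.903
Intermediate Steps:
h = 45/2 (h = 3/4 - (-3)*29/4 = 3/4 - 1/4*(-87) = 3/4 + 87/4 = 45/2 ≈ 22.500)
(sqrt(12 + 65)/h - 19/(-29))*20 = (sqrt(12 + 65)/(45/2) - 19/(-29))*20 = (sqrt(77)*(2/45) - 19*(-1/29))*20 = (2*sqrt(77)/45 + 19/29)*20 = (19/29 + 2*sqrt(77)/45)*20 = 380/29 + 8*sqrt(77)/9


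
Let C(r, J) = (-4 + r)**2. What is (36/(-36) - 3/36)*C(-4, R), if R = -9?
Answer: -208/3 ≈ -69.333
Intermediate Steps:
(36/(-36) - 3/36)*C(-4, R) = (36/(-36) - 3/36)*(-4 - 4)**2 = (36*(-1/36) - 3*1/36)*(-8)**2 = (-1 - 1/12)*64 = -13/12*64 = -208/3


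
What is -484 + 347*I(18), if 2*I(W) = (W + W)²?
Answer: 224372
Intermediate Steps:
I(W) = 2*W² (I(W) = (W + W)²/2 = (2*W)²/2 = (4*W²)/2 = 2*W²)
-484 + 347*I(18) = -484 + 347*(2*18²) = -484 + 347*(2*324) = -484 + 347*648 = -484 + 224856 = 224372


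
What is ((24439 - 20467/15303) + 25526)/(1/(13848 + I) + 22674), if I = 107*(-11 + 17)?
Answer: 3692988672240/1675914477361 ≈ 2.2036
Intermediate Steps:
I = 642 (I = 107*6 = 642)
((24439 - 20467/15303) + 25526)/(1/(13848 + I) + 22674) = ((24439 - 20467/15303) + 25526)/(1/(13848 + 642) + 22674) = ((24439 - 20467/15303) + 25526)/(1/14490 + 22674) = ((24439 - 1*20467/15303) + 25526)/(1/14490 + 22674) = ((24439 - 20467/15303) + 25526)/(328546261/14490) = (373969550/15303 + 25526)*(14490/328546261) = (764593928/15303)*(14490/328546261) = 3692988672240/1675914477361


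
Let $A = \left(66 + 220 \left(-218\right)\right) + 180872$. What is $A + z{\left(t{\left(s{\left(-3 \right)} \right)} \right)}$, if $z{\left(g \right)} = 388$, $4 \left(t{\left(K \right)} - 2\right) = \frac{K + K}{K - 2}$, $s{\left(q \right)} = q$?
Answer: $133366$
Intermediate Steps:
$t{\left(K \right)} = 2 + \frac{K}{2 \left(-2 + K\right)}$ ($t{\left(K \right)} = 2 + \frac{\left(K + K\right) \frac{1}{K - 2}}{4} = 2 + \frac{2 K \frac{1}{-2 + K}}{4} = 2 + \frac{K}{2 \left(-2 + K\right)}$)
$A = 132978$ ($A = \left(66 - 47960\right) + 180872 = -47894 + 180872 = 132978$)
$A + z{\left(t{\left(s{\left(-3 \right)} \right)} \right)} = 132978 + 388 = 133366$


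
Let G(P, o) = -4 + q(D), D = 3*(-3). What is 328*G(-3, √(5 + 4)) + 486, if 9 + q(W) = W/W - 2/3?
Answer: -11006/3 ≈ -3668.7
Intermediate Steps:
D = -9
q(W) = -26/3 (q(W) = -9 + (W/W - 2/3) = -9 + (1 - 2*⅓) = -9 + (1 - ⅔) = -9 + ⅓ = -26/3)
G(P, o) = -38/3 (G(P, o) = -4 - 26/3 = -38/3)
328*G(-3, √(5 + 4)) + 486 = 328*(-38/3) + 486 = -12464/3 + 486 = -11006/3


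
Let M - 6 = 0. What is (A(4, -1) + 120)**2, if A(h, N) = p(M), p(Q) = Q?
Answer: 15876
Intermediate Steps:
M = 6 (M = 6 + 0 = 6)
A(h, N) = 6
(A(4, -1) + 120)**2 = (6 + 120)**2 = 126**2 = 15876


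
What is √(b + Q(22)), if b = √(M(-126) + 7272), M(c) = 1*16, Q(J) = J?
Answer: √(22 + 2*√1822) ≈ 10.362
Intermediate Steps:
M(c) = 16
b = 2*√1822 (b = √(16 + 7272) = √7288 = 2*√1822 ≈ 85.370)
√(b + Q(22)) = √(2*√1822 + 22) = √(22 + 2*√1822)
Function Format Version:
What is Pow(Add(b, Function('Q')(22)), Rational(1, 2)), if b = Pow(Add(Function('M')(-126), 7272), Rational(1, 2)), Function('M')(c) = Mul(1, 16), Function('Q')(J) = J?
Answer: Pow(Add(22, Mul(2, Pow(1822, Rational(1, 2)))), Rational(1, 2)) ≈ 10.362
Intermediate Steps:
Function('M')(c) = 16
b = Mul(2, Pow(1822, Rational(1, 2))) (b = Pow(Add(16, 7272), Rational(1, 2)) = Pow(7288, Rational(1, 2)) = Mul(2, Pow(1822, Rational(1, 2))) ≈ 85.370)
Pow(Add(b, Function('Q')(22)), Rational(1, 2)) = Pow(Add(Mul(2, Pow(1822, Rational(1, 2))), 22), Rational(1, 2)) = Pow(Add(22, Mul(2, Pow(1822, Rational(1, 2)))), Rational(1, 2))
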